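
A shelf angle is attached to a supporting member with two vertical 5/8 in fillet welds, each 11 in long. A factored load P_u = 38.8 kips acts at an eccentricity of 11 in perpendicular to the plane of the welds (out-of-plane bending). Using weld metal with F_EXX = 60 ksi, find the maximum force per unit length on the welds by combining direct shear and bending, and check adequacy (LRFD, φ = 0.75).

L_w = 2 × 11 = 22 in; section modulus (unit throat) S = 2 × L²/6 = 40.33 in².
Direct shear f_v = P/L_w = 38.8/22 = 1.764 kip/in.
Moment M = P × e = 38.8 × 11 = 426.8 kip·in; bending f_b = M/S = 10.58 kip/in.
f_max = √(f_v² + f_b²) = √(1.764² + 10.58²) = 10.73 kip/in.
φr_n = 0.75 × 0.6 × 60 × (0.707 × 0.625) = 11.93 kip/in → adequate.

f_max ≈ 10.7 kip/in; adequate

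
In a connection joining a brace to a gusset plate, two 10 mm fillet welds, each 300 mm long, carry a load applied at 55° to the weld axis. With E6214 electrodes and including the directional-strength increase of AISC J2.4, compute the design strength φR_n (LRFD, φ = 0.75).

E62XX → F_EXX = 620 MPa.
t_e = 0.707 × 10 = 7.07 mm; A_we = 7.07 × 600 = 4242 mm².
Directional factor: 1.0 + 0.5 sin^1.5(55°) = 1.371.
F_nw = 0.6 × 620 × 1.371 = 509.9 MPa.
φR_n = 0.75 × 509.9 × 4242 × 10⁻³ = 1622 kN.

φR_n ≈ 1620 kN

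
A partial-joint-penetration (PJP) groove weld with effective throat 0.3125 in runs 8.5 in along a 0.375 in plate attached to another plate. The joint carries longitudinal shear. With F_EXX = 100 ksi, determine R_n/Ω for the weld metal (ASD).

Effective throat (given) t_e = 0.3125 in.
A_we = 0.3125 × 8.5 = 2.656 in².
F_nw = 0.6 F_EXX = 60 ksi.
R_n/Ω = (60 × 2.656) / 2.0 = 79.69 kips.

R_n/Ω ≈ 79.7 kips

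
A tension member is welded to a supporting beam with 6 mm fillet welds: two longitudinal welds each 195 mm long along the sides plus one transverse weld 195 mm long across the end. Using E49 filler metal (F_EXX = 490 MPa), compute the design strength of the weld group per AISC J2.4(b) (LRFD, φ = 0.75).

t_e = 0.707 × 6 = 4.242 mm.
R_nwl = 0.6 × 490 × 4.242 × 390 × 10⁻³ = 486.4 kN (longitudinal, 2 welds).
R_nwt = 0.6 × 490 × 4.242 × 195 × 10⁻³ = 243.2 kN (transverse, base value).
(i) R_nwl + R_nwt = 729.6 kN; (ii) 0.85 R_nwl + 1.5 R_nwt = 778.2 kN.
R_n = max = 778.2 kN [governs: (ii)]; φR_n = 583.7 kN.

φR_n ≈ 584 kN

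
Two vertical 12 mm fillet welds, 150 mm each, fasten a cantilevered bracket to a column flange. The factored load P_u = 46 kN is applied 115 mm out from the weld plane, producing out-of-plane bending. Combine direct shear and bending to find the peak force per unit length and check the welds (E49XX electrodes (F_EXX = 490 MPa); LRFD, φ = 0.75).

L_w = 2 × 150 = 300 mm; section modulus (unit throat) S = 2 × L²/6 = 7500 mm².
Direct shear f_v = P/L_w = 46×10³/300 = 153.3 N/mm.
Moment M = P × e = 46×10³ × 115 = 5290000 N·mm; bending f_b = M/S = 705.3 N/mm.
f_max = √(f_v² + f_b²) = √(153.3² + 705.3²) = 721.8 N/mm.
φr_n = 0.75 × 0.6 × 490 × (0.707 × 12) = 1871 N/mm → adequate.

f_max ≈ 722 N/mm; adequate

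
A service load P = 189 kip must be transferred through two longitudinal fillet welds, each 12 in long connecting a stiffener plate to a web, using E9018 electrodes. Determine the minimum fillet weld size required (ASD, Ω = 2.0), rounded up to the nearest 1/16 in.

w = 7/16 in

E90XX → F_EXX = 90 ksi.
Total weld length L = 24 in.
Required throat t_e = P × Ω / (0.6 F_EXX × L) = 189 × 2.0 / (0.6 × 90 × 24) = 0.2917 in.
Required leg w = t_e / 0.707 = 0.4125 in → use 7/16 in.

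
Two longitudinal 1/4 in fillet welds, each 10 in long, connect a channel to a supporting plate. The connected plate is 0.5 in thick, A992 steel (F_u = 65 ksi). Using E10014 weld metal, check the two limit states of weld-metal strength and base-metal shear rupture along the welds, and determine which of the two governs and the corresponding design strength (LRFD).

E100XX → F_EXX = 100 ksi.
t_e = 0.707 × 0.25 = 0.1767 in; L = 20 in.
Weld metal: φR_n = 0.75 × 0.6 × 100 × 0.1767 × 20 = 159.1 kips.
Base metal (shear rupture): φR_n = 0.75 × 0.6 × 65 × 0.5 × 20 = 292.5 kips.
Governing: weld metal.

φR_n ≈ 159 kips (weld metal governs)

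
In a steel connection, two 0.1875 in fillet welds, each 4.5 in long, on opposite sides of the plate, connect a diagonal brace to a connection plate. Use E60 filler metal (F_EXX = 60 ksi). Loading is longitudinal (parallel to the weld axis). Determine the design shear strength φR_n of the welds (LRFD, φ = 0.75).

Effective throat t_e = 0.707 × 0.1875 = 0.1326 in.
Total length L = 9 in; A_we = 0.1326 × 9 = 1.193 in².
F_nw = 0.6 F_EXX = 0.6 × 60 = 36 ksi.
φR_n = 0.75 × 36 × 1.193 = 32.21 kip.

φR_n ≈ 32.2 kip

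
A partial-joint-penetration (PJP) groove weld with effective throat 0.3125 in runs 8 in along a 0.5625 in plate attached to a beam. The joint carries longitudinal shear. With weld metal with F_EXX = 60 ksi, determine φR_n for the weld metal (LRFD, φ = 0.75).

Effective throat (given) t_e = 0.3125 in.
A_we = 0.3125 × 8 = 2.5 in².
F_nw = 0.6 F_EXX = 36 ksi.
φR_n = 0.75 × 36 × 2.5 = 67.5 kips.

φR_n ≈ 67.5 kips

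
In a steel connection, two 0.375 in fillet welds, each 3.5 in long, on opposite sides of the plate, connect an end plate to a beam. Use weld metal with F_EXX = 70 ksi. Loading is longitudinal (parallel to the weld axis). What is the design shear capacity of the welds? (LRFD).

Effective throat t_e = 0.707 × 0.375 = 0.2651 in.
Total length L = 7 in; A_we = 0.2651 × 7 = 1.856 in².
F_nw = 0.6 F_EXX = 0.6 × 70 = 42 ksi.
φR_n = 0.75 × 42 × 1.856 = 58.46 kip.

φR_n ≈ 58.5 kip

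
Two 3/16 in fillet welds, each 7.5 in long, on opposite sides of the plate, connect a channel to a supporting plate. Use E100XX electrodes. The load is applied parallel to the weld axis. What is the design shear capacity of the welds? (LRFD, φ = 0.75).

E100XX → F_EXX = 100 ksi.
Effective throat t_e = 0.707 × 0.1875 = 0.1326 in.
Total length L = 15 in; A_we = 0.1326 × 15 = 1.988 in².
F_nw = 0.6 F_EXX = 0.6 × 100 = 60 ksi.
φR_n = 0.75 × 60 × 1.988 = 89.48 kip.

φR_n ≈ 89.5 kip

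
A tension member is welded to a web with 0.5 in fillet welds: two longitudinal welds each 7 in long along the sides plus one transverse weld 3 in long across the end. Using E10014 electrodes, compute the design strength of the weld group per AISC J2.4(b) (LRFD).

φR_n ≈ 270 kips

E100XX → F_EXX = 100 ksi.
t_e = 0.707 × 0.5 = 0.3535 in.
R_nwl = 0.6 × 100 × 0.3535 × 14 = 296.9 kips (longitudinal, 2 welds).
R_nwt = 0.6 × 100 × 0.3535 × 3 = 63.63 kips (transverse, base value).
(i) R_nwl + R_nwt = 360.6 kips; (ii) 0.85 R_nwl + 1.5 R_nwt = 347.8 kips.
R_n = max = 360.6 kips [governs: (i)]; φR_n = 270.4 kips.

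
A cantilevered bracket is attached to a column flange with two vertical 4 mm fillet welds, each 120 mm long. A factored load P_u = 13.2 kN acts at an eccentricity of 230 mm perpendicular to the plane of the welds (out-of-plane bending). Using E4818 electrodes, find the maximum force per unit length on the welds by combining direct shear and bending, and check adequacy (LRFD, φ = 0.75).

E48XX → F_EXX = 480 MPa.
L_w = 2 × 120 = 240 mm; section modulus (unit throat) S = 2 × L²/6 = 4800 mm².
Direct shear f_v = P/L_w = 13.2×10³/240 = 55 N/mm.
Moment M = P × e = 13.2×10³ × 230 = 3036000 N·mm; bending f_b = M/S = 632.5 N/mm.
f_max = √(f_v² + f_b²) = √(55² + 632.5²) = 634.9 N/mm.
φr_n = 0.75 × 0.6 × 480 × (0.707 × 4) = 610.8 N/mm → NOT adequate.

f_max ≈ 635 N/mm; NOT adequate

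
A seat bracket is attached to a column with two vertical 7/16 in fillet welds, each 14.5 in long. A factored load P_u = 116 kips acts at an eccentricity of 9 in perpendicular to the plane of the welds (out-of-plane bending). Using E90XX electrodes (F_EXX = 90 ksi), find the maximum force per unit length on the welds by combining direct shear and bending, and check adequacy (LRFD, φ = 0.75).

f_max ≈ 15.4 kip/in; NOT adequate

L_w = 2 × 14.5 = 29 in; section modulus (unit throat) S = 2 × L²/6 = 70.08 in².
Direct shear f_v = P/L_w = 116/29 = 4 kip/in.
Moment M = P × e = 116 × 9 = 1044 kip·in; bending f_b = M/S = 14.9 kip/in.
f_max = √(f_v² + f_b²) = √(4² + 14.9²) = 15.42 kip/in.
φr_n = 0.75 × 0.6 × 90 × (0.707 × 0.4375) = 12.53 kip/in → NOT adequate.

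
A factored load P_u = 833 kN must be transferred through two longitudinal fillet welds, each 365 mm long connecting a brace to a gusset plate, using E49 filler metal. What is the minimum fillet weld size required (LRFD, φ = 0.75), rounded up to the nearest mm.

E49XX → F_EXX = 490 MPa.
Total weld length L = 730 mm.
Required throat t_e = P_u / (φ × 0.6 F_EXX × L) = 833 / (0.75 × 0.6 × 490 × 730 × 10⁻³) = 5.175 mm.
Required leg w = t_e / 0.707 = 7.32 mm → use 8 mm.

w = 8 mm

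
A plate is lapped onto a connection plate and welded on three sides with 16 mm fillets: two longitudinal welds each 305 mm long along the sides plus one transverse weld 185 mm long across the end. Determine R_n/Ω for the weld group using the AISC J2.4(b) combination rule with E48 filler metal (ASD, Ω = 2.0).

E48XX → F_EXX = 480 MPa.
t_e = 0.707 × 16 = 11.31 mm.
R_nwl = 0.6 × 480 × 11.31 × 610 × 10⁻³ = 1987 kN (longitudinal, 2 welds).
R_nwt = 0.6 × 480 × 11.31 × 185 × 10⁻³ = 602.7 kN (transverse, base value).
(i) R_nwl + R_nwt = 2590 kN; (ii) 0.85 R_nwl + 1.5 R_nwt = 2593 kN.
R_n = max = 2593 kN [governs: (ii)]; R_n/Ω = 1297 kN.

R_n/Ω ≈ 1300 kN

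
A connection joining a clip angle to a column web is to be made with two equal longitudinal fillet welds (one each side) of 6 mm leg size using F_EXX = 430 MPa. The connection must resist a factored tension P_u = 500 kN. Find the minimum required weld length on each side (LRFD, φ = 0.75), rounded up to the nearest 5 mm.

L = 305 mm on each side

Throat t_e = 0.707 × 6 = 4.242 mm.
φr_n = 0.75 × 0.6 × 430 × 4.242 × 10⁻³ = 0.8208 kN/mm.
L_req = P_u / φr_n = 500 / 0.8208 = 609.1 mm total.
Per side: 609.1 / 2 = 304.6 mm.
Round up → use L = 305 mm on each side.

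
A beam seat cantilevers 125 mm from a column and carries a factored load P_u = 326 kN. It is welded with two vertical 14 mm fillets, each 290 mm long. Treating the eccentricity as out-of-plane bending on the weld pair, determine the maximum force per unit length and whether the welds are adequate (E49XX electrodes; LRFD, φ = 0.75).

E49XX → F_EXX = 490 MPa.
L_w = 2 × 290 = 580 mm; section modulus (unit throat) S = 2 × L²/6 = 28030 mm².
Direct shear f_v = P/L_w = 326×10³/580 = 562.1 N/mm.
Moment M = P × e = 326×10³ × 125 = 40750000 N·mm; bending f_b = M/S = 1454 N/mm.
f_max = √(f_v² + f_b²) = √(562.1² + 1454²) = 1559 N/mm.
φr_n = 0.75 × 0.6 × 490 × (0.707 × 14) = 2183 N/mm → adequate.

f_max ≈ 1560 N/mm; adequate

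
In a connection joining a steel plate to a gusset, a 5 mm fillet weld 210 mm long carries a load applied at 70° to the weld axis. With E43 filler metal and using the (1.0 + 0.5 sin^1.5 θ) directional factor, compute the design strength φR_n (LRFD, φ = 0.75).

φR_n ≈ 209 kN

E43XX → F_EXX = 430 MPa.
t_e = 0.707 × 5 = 3.535 mm; A_we = 3.535 × 210 = 742.3 mm².
Directional factor: 1.0 + 0.5 sin^1.5(70°) = 1.455.
F_nw = 0.6 × 430 × 1.455 = 375.5 MPa.
φR_n = 0.75 × 375.5 × 742.3 × 10⁻³ = 209.1 kN.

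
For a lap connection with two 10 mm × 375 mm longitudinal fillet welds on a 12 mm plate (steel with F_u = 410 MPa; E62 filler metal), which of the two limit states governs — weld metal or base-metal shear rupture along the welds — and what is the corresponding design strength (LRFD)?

φR_n ≈ 1480 kN (weld metal governs)

E62XX → F_EXX = 620 MPa.
t_e = 0.707 × 10 = 7.07 mm; L = 750 mm.
Weld metal: φR_n = 0.75 × 0.6 × 620 × 7.07 × 750 × 10⁻³ = 1479 kN.
Base metal (shear rupture): φR_n = 0.75 × 0.6 × 410 × 12 × 750 × 10⁻³ = 1660 kN.
Governing: weld metal.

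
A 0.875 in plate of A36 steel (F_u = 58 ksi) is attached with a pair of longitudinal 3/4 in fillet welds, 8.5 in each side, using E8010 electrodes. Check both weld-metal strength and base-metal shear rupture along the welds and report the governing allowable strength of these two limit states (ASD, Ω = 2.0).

R_n/Ω ≈ 216 kips (weld metal governs)

E80XX → F_EXX = 80 ksi.
t_e = 0.707 × 0.75 = 0.5302 in; L = 17 in.
Weld metal: R_n/Ω = (1/2.0) × 0.6 × 80 × 0.5302 × 17 = 216.3 kips.
Base metal (shear rupture): R_n/Ω = (1/2.0) × 0.6 × 58 × 0.875 × 17 = 258.8 kips.
Governing: weld metal.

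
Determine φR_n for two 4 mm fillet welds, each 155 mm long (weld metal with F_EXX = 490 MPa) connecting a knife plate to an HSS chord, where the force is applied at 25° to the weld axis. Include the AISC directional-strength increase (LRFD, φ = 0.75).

t_e = 0.707 × 4 = 2.828 mm; A_we = 2.828 × 310 = 876.7 mm².
Directional factor: 1.0 + 0.5 sin^1.5(25°) = 1.137.
F_nw = 0.6 × 490 × 1.137 = 334.4 MPa.
φR_n = 0.75 × 334.4 × 876.7 × 10⁻³ = 219.9 kN.

φR_n ≈ 220 kN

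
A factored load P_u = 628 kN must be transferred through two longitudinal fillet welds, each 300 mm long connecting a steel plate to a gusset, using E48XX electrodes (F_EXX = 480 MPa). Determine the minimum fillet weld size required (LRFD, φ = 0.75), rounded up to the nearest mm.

Total weld length L = 600 mm.
Required throat t_e = P_u / (φ × 0.6 F_EXX × L) = 628 / (0.75 × 0.6 × 480 × 600 × 10⁻³) = 4.846 mm.
Required leg w = t_e / 0.707 = 6.854 mm → use 7 mm.

w = 7 mm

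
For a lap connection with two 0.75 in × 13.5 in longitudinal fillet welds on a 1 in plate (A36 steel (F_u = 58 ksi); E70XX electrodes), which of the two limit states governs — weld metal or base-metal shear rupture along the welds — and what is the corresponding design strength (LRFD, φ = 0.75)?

φR_n ≈ 451 kips (weld metal governs)

E70XX → F_EXX = 70 ksi.
t_e = 0.707 × 0.75 = 0.5302 in; L = 27 in.
Weld metal: φR_n = 0.75 × 0.6 × 70 × 0.5302 × 27 = 451 kips.
Base metal (shear rupture): φR_n = 0.75 × 0.6 × 58 × 1 × 27 = 704.7 kips.
Governing: weld metal.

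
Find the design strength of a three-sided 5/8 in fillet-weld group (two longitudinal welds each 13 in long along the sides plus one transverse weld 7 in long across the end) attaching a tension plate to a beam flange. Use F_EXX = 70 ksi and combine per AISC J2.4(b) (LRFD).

φR_n ≈ 459 kips

t_e = 0.707 × 0.625 = 0.4419 in.
R_nwl = 0.6 × 70 × 0.4419 × 26 = 482.5 kips (longitudinal, 2 welds).
R_nwt = 0.6 × 70 × 0.4419 × 7 = 129.9 kips (transverse, base value).
(i) R_nwl + R_nwt = 612.4 kips; (ii) 0.85 R_nwl + 1.5 R_nwt = 605 kips.
R_n = max = 612.4 kips [governs: (i)]; φR_n = 459.3 kips.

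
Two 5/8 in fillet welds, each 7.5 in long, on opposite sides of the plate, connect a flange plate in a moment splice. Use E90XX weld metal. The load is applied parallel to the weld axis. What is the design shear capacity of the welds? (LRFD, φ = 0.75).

φR_n ≈ 268 kip

E90XX → F_EXX = 90 ksi.
Effective throat t_e = 0.707 × 0.625 = 0.4419 in.
Total length L = 15 in; A_we = 0.4419 × 15 = 6.628 in².
F_nw = 0.6 F_EXX = 0.6 × 90 = 54 ksi.
φR_n = 0.75 × 54 × 6.628 = 268.4 kip.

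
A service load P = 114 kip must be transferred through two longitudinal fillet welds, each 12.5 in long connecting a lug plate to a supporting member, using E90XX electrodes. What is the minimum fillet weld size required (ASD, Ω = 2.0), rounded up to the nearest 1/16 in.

E90XX → F_EXX = 90 ksi.
Total weld length L = 25 in.
Required throat t_e = P × Ω / (0.6 F_EXX × L) = 114 × 2.0 / (0.6 × 90 × 25) = 0.1689 in.
Required leg w = t_e / 0.707 = 0.2389 in → use 1/4 in.

w = 1/4 in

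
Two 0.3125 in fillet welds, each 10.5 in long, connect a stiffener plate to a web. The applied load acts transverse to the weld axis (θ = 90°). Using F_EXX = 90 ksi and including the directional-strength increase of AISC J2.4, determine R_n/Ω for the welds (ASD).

R_n/Ω ≈ 188 kip

t_e = 0.707 × 0.3125 = 0.2209 in; A_we = 0.2209 × 21 = 4.64 in².
Directional factor: 1.0 + 0.5 sin^1.5(90°) = 1.5.
F_nw = 0.6 × 90 × 1.5 = 81 ksi.
R_n/Ω = (81 × 4.64) / 2.0 = 187.9 kip.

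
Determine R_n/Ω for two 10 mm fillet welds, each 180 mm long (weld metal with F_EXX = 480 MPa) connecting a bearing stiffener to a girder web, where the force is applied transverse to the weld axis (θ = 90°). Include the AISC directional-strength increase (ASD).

R_n/Ω ≈ 550 kN

t_e = 0.707 × 10 = 7.07 mm; A_we = 7.07 × 360 = 2545 mm².
Directional factor: 1.0 + 0.5 sin^1.5(90°) = 1.5.
F_nw = 0.6 × 480 × 1.5 = 432 MPa.
R_n/Ω = (432 × 2545) / 2.0 × 10⁻³ = 549.8 kN.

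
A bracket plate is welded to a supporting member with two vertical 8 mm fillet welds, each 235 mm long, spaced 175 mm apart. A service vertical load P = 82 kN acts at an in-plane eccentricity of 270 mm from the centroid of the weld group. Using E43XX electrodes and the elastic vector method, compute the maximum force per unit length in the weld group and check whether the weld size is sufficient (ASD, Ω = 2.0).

E43XX → F_EXX = 430 MPa.
Total weld length L_w = 470 mm. Treat welds as unit-width lines.
Polar moment about centroid: J = 2[d³/12 + d(b/2)²] = 2[235³/12 + 235×87.5²] = 5761000 mm³.
Direct shear f_v = P/L_w = 82×10³ / 470 = 174.5 N/mm (vertical).
Torsion M = P·e = 82×10³ × 270 = 22140000 N·mm.
Critical point at (x, y) = (87.5, 117.5) from centroid. f_tx = M·y/J = 451.5 N/mm; f_ty = M·x/J = 336.2 N/mm.
Resultant f_max = √[f_tx² + (f_v + f_ty)²] = √[451.5² + (174.5 + 336.2)²] = 681.7 N/mm.
Capacity per unit length: r_n/Ω = (1/2.0) × 0.6 × 430 × (0.707 × 8) = 729.6 N/mm.
681.7 ≤ 729.6 → adequate.

f_max ≈ 682 N/mm; adequate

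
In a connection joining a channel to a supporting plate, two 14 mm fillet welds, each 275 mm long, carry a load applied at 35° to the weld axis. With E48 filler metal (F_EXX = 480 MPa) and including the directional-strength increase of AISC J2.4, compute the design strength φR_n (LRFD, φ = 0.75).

φR_n ≈ 1430 kN

t_e = 0.707 × 14 = 9.898 mm; A_we = 9.898 × 550 = 5444 mm².
Directional factor: 1.0 + 0.5 sin^1.5(35°) = 1.217.
F_nw = 0.6 × 480 × 1.217 = 350.6 MPa.
φR_n = 0.75 × 350.6 × 5444 × 10⁻³ = 1431 kN.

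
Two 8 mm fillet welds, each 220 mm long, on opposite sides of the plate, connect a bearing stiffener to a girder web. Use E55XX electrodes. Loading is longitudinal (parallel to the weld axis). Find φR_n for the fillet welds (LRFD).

φR_n ≈ 616 kN

E55XX → F_EXX = 550 MPa.
Effective throat t_e = 0.707 × 8 = 5.656 mm.
Total length L = 440 mm; A_we = 5.656 × 440 = 2489 mm².
F_nw = 0.6 F_EXX = 0.6 × 550 = 330 MPa.
φR_n = 0.75 × 330 × 2489 × 10⁻³ = 615.9 kN.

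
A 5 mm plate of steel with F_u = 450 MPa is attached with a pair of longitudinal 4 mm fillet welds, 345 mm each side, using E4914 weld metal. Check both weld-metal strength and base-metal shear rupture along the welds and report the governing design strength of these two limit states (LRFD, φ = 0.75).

E49XX → F_EXX = 490 MPa.
t_e = 0.707 × 4 = 2.828 mm; L = 690 mm.
Weld metal: φR_n = 0.75 × 0.6 × 490 × 2.828 × 690 × 10⁻³ = 430.3 kN.
Base metal (shear rupture): φR_n = 0.75 × 0.6 × 450 × 5 × 690 × 10⁻³ = 698.6 kN.
Governing: weld metal.

φR_n ≈ 430 kN (weld metal governs)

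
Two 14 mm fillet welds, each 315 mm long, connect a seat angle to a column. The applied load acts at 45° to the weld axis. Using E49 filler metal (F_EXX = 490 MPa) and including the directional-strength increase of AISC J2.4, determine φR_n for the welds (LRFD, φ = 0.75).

φR_n ≈ 1780 kN

t_e = 0.707 × 14 = 9.898 mm; A_we = 9.898 × 630 = 6236 mm².
Directional factor: 1.0 + 0.5 sin^1.5(45°) = 1.297.
F_nw = 0.6 × 490 × 1.297 = 381.4 MPa.
φR_n = 0.75 × 381.4 × 6236 × 10⁻³ = 1784 kN.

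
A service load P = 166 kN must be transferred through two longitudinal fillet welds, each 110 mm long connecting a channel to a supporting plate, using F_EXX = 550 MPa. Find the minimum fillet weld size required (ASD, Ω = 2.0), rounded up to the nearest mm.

Total weld length L = 220 mm.
Required throat t_e = P × Ω / (0.6 F_EXX × L) = 166 × 2.0 / (0.6 × 550 × 220 × 10⁻³) = 4.573 mm.
Required leg w = t_e / 0.707 = 6.468 mm → use 7 mm.

w = 7 mm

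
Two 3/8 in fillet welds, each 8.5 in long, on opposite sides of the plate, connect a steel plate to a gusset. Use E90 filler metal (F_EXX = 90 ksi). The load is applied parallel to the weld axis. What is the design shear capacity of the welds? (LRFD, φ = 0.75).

φR_n ≈ 183 kips

Effective throat t_e = 0.707 × 0.375 = 0.2651 in.
Total length L = 17 in; A_we = 0.2651 × 17 = 4.507 in².
F_nw = 0.6 F_EXX = 0.6 × 90 = 54 ksi.
φR_n = 0.75 × 54 × 4.507 = 182.5 kips.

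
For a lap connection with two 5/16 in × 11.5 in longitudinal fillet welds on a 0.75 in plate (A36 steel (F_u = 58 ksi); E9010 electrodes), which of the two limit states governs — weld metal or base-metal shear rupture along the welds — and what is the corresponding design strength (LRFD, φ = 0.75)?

E90XX → F_EXX = 90 ksi.
t_e = 0.707 × 0.3125 = 0.2209 in; L = 23 in.
Weld metal: φR_n = 0.75 × 0.6 × 90 × 0.2209 × 23 = 205.8 kip.
Base metal (shear rupture): φR_n = 0.75 × 0.6 × 58 × 0.75 × 23 = 450.2 kip.
Governing: weld metal.

φR_n ≈ 206 kip (weld metal governs)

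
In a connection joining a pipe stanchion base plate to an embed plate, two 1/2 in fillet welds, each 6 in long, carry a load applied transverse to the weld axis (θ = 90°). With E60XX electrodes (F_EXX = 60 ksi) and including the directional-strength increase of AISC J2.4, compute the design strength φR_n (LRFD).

φR_n ≈ 172 kips

t_e = 0.707 × 0.5 = 0.3535 in; A_we = 0.3535 × 12 = 4.242 in².
Directional factor: 1.0 + 0.5 sin^1.5(90°) = 1.5.
F_nw = 0.6 × 60 × 1.5 = 54 ksi.
φR_n = 0.75 × 54 × 4.242 = 171.8 kips.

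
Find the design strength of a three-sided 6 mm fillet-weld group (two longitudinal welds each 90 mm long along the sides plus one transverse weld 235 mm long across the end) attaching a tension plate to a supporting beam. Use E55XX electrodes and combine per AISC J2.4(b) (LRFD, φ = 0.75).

E55XX → F_EXX = 550 MPa.
t_e = 0.707 × 6 = 4.242 mm.
R_nwl = 0.6 × 550 × 4.242 × 180 × 10⁻³ = 252 kN (longitudinal, 2 welds).
R_nwt = 0.6 × 550 × 4.242 × 235 × 10⁻³ = 329 kN (transverse, base value).
(i) R_nwl + R_nwt = 580.9 kN; (ii) 0.85 R_nwl + 1.5 R_nwt = 707.6 kN.
R_n = max = 707.6 kN [governs: (ii)]; φR_n = 530.7 kN.

φR_n ≈ 531 kN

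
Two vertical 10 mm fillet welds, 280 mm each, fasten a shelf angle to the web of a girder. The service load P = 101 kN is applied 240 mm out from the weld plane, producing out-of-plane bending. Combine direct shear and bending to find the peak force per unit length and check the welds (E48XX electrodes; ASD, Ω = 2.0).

E48XX → F_EXX = 480 MPa.
L_w = 2 × 280 = 560 mm; section modulus (unit throat) S = 2 × L²/6 = 26130 mm².
Direct shear f_v = P/L_w = 101×10³/560 = 180.4 N/mm.
Moment M = P × e = 101×10³ × 240 = 24240000 N·mm; bending f_b = M/S = 927.6 N/mm.
f_max = √(f_v² + f_b²) = √(180.4² + 927.6²) = 944.9 N/mm.
r_n/Ω = (1/2.0) × 0.6 × 480 × (0.707 × 10) = 1018 N/mm → adequate.

f_max ≈ 945 N/mm; adequate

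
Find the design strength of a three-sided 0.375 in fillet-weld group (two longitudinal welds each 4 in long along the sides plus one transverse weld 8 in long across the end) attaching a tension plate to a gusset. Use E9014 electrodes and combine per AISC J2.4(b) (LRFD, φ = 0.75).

E90XX → F_EXX = 90 ksi.
t_e = 0.707 × 0.375 = 0.2651 in.
R_nwl = 0.6 × 90 × 0.2651 × 8 = 114.5 kips (longitudinal, 2 welds).
R_nwt = 0.6 × 90 × 0.2651 × 8 = 114.5 kips (transverse, base value).
(i) R_nwl + R_nwt = 229.1 kips; (ii) 0.85 R_nwl + 1.5 R_nwt = 269.2 kips.
R_n = max = 269.2 kips [governs: (ii)]; φR_n = 201.9 kips.

φR_n ≈ 202 kips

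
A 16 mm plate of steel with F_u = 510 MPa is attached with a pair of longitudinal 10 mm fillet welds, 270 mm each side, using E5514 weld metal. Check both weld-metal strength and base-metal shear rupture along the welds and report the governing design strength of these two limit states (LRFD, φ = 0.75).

E55XX → F_EXX = 550 MPa.
t_e = 0.707 × 10 = 7.07 mm; L = 540 mm.
Weld metal: φR_n = 0.75 × 0.6 × 550 × 7.07 × 540 × 10⁻³ = 944.9 kN.
Base metal (shear rupture): φR_n = 0.75 × 0.6 × 510 × 16 × 540 × 10⁻³ = 1983 kN.
Governing: weld metal.

φR_n ≈ 945 kN (weld metal governs)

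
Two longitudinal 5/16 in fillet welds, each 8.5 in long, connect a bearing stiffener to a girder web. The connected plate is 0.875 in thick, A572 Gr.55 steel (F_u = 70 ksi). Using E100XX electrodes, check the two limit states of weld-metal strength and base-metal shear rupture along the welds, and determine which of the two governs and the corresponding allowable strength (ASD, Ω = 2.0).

R_n/Ω ≈ 113 kip (weld metal governs)

E100XX → F_EXX = 100 ksi.
t_e = 0.707 × 0.3125 = 0.2209 in; L = 17 in.
Weld metal: R_n/Ω = (1/2.0) × 0.6 × 100 × 0.2209 × 17 = 112.7 kip.
Base metal (shear rupture): R_n/Ω = (1/2.0) × 0.6 × 70 × 0.875 × 17 = 312.4 kip.
Governing: weld metal.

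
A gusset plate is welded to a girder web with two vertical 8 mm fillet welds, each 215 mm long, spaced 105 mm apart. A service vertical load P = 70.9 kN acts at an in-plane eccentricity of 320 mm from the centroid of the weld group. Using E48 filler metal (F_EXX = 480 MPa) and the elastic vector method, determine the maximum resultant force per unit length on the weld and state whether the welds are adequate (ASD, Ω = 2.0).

f_max ≈ 1040 N/mm; NOT adequate

Total weld length L_w = 430 mm. Treat welds as unit-width lines.
Polar moment about centroid: J = 2[d³/12 + d(b/2)²] = 2[215³/12 + 215×52.5²] = 2842000 mm³.
Direct shear f_v = P/L_w = 70.9×10³ / 430 = 164.9 N/mm (vertical).
Torsion M = P·e = 70.9×10³ × 320 = 22688000 N·mm.
Critical point at (x, y) = (52.5, 107.5) from centroid. f_tx = M·y/J = 858.3 N/mm; f_ty = M·x/J = 419.2 N/mm.
Resultant f_max = √[f_tx² + (f_v + f_ty)²] = √[858.3² + (164.9 + 419.2)²] = 1038 N/mm.
Capacity per unit length: r_n/Ω = (1/2.0) × 0.6 × 480 × (0.707 × 8) = 814.5 N/mm.
1038 > 814.5 → NOT adequate.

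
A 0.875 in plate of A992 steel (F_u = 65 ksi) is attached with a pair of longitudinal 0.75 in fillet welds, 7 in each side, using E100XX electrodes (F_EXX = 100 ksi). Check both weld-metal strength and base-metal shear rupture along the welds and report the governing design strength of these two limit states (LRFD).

t_e = 0.707 × 0.75 = 0.5302 in; L = 14 in.
Weld metal: φR_n = 0.75 × 0.6 × 100 × 0.5302 × 14 = 334.1 kip.
Base metal (shear rupture): φR_n = 0.75 × 0.6 × 65 × 0.875 × 14 = 358.3 kip.
Governing: weld metal.

φR_n ≈ 334 kip (weld metal governs)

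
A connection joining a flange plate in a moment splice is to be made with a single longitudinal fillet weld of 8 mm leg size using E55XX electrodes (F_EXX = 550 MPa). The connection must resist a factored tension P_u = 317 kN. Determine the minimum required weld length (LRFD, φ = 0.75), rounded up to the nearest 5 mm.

L = 230 mm

Throat t_e = 0.707 × 8 = 5.656 mm.
φr_n = 0.75 × 0.6 × 550 × 5.656 × 10⁻³ = 1.4 kN/mm.
L_req = P_u / φr_n = 317 / 1.4 = 226.5 mm total.
Round up → use L = 230 mm.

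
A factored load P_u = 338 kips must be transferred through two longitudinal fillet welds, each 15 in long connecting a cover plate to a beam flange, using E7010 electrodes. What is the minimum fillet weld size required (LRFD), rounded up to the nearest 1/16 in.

E70XX → F_EXX = 70 ksi.
Total weld length L = 30 in.
Required throat t_e = P_u / (φ × 0.6 F_EXX × L) = 338 / (0.75 × 0.6 × 70 × 30) = 0.3577 in.
Required leg w = t_e / 0.707 = 0.5059 in → use 9/16 in.

w = 9/16 in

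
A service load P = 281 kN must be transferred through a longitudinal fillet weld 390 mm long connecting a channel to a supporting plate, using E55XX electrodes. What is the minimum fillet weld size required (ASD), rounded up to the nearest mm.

E55XX → F_EXX = 550 MPa.
Total weld length L = 390 mm.
Required throat t_e = P × Ω / (0.6 F_EXX × L) = 281 × 2.0 / (0.6 × 550 × 390 × 10⁻³) = 4.367 mm.
Required leg w = t_e / 0.707 = 6.176 mm → use 7 mm.

w = 7 mm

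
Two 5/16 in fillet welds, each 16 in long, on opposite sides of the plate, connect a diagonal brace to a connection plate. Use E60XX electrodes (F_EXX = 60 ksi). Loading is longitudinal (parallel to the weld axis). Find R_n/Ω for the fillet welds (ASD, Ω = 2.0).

Effective throat t_e = 0.707 × 0.3125 = 0.2209 in.
Total length L = 32 in; A_we = 0.2209 × 32 = 7.07 in².
F_nw = 0.6 F_EXX = 0.6 × 60 = 36 ksi.
R_n = 36 × 7.07 = 254.5 kips; R_n/Ω = 254.5/2.0 = 127.3 kips.

R_n/Ω ≈ 127 kips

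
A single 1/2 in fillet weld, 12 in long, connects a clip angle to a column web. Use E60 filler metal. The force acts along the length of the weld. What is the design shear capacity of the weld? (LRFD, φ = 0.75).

E60XX → F_EXX = 60 ksi.
Effective throat t_e = 0.707 × 0.5 = 0.3535 in.
Total length L = 12 in; A_we = 0.3535 × 12 = 4.242 in².
F_nw = 0.6 F_EXX = 0.6 × 60 = 36 ksi.
φR_n = 0.75 × 36 × 4.242 = 114.5 kip.

φR_n ≈ 115 kip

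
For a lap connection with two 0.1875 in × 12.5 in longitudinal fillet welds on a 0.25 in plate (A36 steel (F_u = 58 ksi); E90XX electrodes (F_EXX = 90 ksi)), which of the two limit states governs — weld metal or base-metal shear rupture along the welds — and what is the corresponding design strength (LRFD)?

t_e = 0.707 × 0.1875 = 0.1326 in; L = 25 in.
Weld metal: φR_n = 0.75 × 0.6 × 90 × 0.1326 × 25 = 134.2 kips.
Base metal (shear rupture): φR_n = 0.75 × 0.6 × 58 × 0.25 × 25 = 163.1 kips.
Governing: weld metal.

φR_n ≈ 134 kips (weld metal governs)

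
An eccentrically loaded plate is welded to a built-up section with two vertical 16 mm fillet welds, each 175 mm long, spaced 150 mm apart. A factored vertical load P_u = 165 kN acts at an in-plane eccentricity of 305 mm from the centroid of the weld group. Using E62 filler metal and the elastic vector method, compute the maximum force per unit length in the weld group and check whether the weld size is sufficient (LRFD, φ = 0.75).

f_max ≈ 2360 N/mm; adequate

E62XX → F_EXX = 620 MPa.
Total weld length L_w = 350 mm. Treat welds as unit-width lines.
Polar moment about centroid: J = 2[d³/12 + d(b/2)²] = 2[175³/12 + 175×75²] = 2862000 mm³.
Direct shear f_v = P/L_w = 165×10³ / 350 = 471.4 N/mm (vertical).
Torsion M = P·e = 165×10³ × 305 = 50325000 N·mm.
Critical point at (x, y) = (75, 87.5) from centroid. f_tx = M·y/J = 1539 N/mm; f_ty = M·x/J = 1319 N/mm.
Resultant f_max = √[f_tx² + (f_v + f_ty)²] = √[1539² + (471.4 + 1319)²] = 2361 N/mm.
Capacity per unit length: φr_n = 0.75 × 0.6 × 620 × (0.707 × 16) = 3156 N/mm.
2361 ≤ 3156 → adequate.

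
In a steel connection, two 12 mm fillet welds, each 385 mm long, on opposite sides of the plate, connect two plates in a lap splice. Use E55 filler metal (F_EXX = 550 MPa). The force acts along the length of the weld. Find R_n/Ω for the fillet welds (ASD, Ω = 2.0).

Effective throat t_e = 0.707 × 12 = 8.484 mm.
Total length L = 770 mm; A_we = 8.484 × 770 = 6533 mm².
F_nw = 0.6 F_EXX = 0.6 × 550 = 330 MPa.
R_n = 330 × 6533 × 10⁻³ = 2156 kN; R_n/Ω = 2156/2.0 = 1078 kN.

R_n/Ω ≈ 1080 kN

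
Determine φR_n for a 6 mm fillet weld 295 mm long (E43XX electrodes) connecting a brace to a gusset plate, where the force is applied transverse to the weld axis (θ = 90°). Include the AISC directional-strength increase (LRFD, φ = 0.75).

E43XX → F_EXX = 430 MPa.
t_e = 0.707 × 6 = 4.242 mm; A_we = 4.242 × 295 = 1251 mm².
Directional factor: 1.0 + 0.5 sin^1.5(90°) = 1.5.
F_nw = 0.6 × 430 × 1.5 = 387 MPa.
φR_n = 0.75 × 387 × 1251 × 10⁻³ = 363.2 kN.

φR_n ≈ 363 kN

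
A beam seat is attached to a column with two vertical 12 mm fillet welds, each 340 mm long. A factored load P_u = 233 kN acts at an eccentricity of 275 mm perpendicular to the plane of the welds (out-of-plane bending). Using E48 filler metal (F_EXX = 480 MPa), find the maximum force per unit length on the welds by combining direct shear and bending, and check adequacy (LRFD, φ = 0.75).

L_w = 2 × 340 = 680 mm; section modulus (unit throat) S = 2 × L²/6 = 38530 mm².
Direct shear f_v = P/L_w = 233×10³/680 = 342.6 N/mm.
Moment M = P × e = 233×10³ × 275 = 64075000 N·mm; bending f_b = M/S = 1663 N/mm.
f_max = √(f_v² + f_b²) = √(342.6² + 1663²) = 1698 N/mm.
φr_n = 0.75 × 0.6 × 480 × (0.707 × 12) = 1833 N/mm → adequate.

f_max ≈ 1700 N/mm; adequate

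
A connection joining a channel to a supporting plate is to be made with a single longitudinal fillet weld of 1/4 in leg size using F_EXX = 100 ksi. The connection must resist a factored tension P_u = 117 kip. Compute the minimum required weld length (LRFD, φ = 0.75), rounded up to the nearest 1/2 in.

L = 15 in

Throat t_e = 0.707 × 0.25 = 0.1767 in.
φr_n = 0.75 × 0.6 × 100 × 0.1767 = 7.954 kip/in.
L_req = P_u / φr_n = 117 / 7.954 = 14.71 in total.
Round up → use L = 15 in.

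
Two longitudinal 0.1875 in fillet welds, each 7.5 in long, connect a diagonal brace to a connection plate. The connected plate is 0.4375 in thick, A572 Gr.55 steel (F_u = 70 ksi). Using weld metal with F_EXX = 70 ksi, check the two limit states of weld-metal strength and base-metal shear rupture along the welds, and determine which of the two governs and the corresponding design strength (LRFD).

φR_n ≈ 62.6 kips (weld metal governs)

t_e = 0.707 × 0.1875 = 0.1326 in; L = 15 in.
Weld metal: φR_n = 0.75 × 0.6 × 70 × 0.1326 × 15 = 62.64 kips.
Base metal (shear rupture): φR_n = 0.75 × 0.6 × 70 × 0.4375 × 15 = 206.7 kips.
Governing: weld metal.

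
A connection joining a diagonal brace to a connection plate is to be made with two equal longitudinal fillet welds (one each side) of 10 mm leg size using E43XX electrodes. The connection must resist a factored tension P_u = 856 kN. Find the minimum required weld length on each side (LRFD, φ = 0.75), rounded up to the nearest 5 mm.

E43XX → F_EXX = 430 MPa.
Throat t_e = 0.707 × 10 = 7.07 mm.
φr_n = 0.75 × 0.6 × 430 × 7.07 × 10⁻³ = 1.368 kN/mm.
L_req = P_u / φr_n = 856 / 1.368 = 625.7 mm total.
Per side: 625.7 / 2 = 312.9 mm.
Round up → use L = 315 mm on each side.

L = 315 mm on each side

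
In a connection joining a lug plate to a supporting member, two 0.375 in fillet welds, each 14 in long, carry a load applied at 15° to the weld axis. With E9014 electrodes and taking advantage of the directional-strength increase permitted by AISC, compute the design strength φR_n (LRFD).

φR_n ≈ 320 kip

E90XX → F_EXX = 90 ksi.
t_e = 0.707 × 0.375 = 0.2651 in; A_we = 0.2651 × 28 = 7.423 in².
Directional factor: 1.0 + 0.5 sin^1.5(15°) = 1.066.
F_nw = 0.6 × 90 × 1.066 = 57.56 ksi.
φR_n = 0.75 × 57.56 × 7.423 = 320.4 kip.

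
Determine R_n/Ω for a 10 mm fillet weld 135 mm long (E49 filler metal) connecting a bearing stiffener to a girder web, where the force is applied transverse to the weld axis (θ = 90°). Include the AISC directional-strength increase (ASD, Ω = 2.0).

R_n/Ω ≈ 210 kN

E49XX → F_EXX = 490 MPa.
t_e = 0.707 × 10 = 7.07 mm; A_we = 7.07 × 135 = 954.4 mm².
Directional factor: 1.0 + 0.5 sin^1.5(90°) = 1.5.
F_nw = 0.6 × 490 × 1.5 = 441 MPa.
R_n/Ω = (441 × 954.4) / 2.0 × 10⁻³ = 210.5 kN.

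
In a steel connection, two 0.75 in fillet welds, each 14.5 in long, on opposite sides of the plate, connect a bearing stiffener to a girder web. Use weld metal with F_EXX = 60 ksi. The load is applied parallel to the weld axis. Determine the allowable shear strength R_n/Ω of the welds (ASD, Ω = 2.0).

Effective throat t_e = 0.707 × 0.75 = 0.5302 in.
Total length L = 29 in; A_we = 0.5302 × 29 = 15.38 in².
F_nw = 0.6 F_EXX = 0.6 × 60 = 36 ksi.
R_n = 36 × 15.38 = 553.6 kip; R_n/Ω = 553.6/2.0 = 276.8 kip.

R_n/Ω ≈ 277 kip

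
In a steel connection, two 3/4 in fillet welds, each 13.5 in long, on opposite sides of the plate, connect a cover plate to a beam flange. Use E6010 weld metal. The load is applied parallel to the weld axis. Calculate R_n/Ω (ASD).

E60XX → F_EXX = 60 ksi.
Effective throat t_e = 0.707 × 0.75 = 0.5302 in.
Total length L = 27 in; A_we = 0.5302 × 27 = 14.32 in².
F_nw = 0.6 F_EXX = 0.6 × 60 = 36 ksi.
R_n = 36 × 14.32 = 515.4 kip; R_n/Ω = 515.4/2.0 = 257.7 kip.

R_n/Ω ≈ 258 kip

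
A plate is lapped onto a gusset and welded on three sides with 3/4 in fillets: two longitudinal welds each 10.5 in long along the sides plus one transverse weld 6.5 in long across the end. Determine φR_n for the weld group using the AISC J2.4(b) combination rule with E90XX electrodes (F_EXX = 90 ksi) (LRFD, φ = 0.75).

t_e = 0.707 × 0.75 = 0.5302 in.
R_nwl = 0.6 × 90 × 0.5302 × 21 = 601.3 kip (longitudinal, 2 welds).
R_nwt = 0.6 × 90 × 0.5302 × 6.5 = 186.1 kip (transverse, base value).
(i) R_nwl + R_nwt = 787.4 kip; (ii) 0.85 R_nwl + 1.5 R_nwt = 790.3 kip.
R_n = max = 790.3 kip [governs: (ii)]; φR_n = 592.7 kip.

φR_n ≈ 593 kip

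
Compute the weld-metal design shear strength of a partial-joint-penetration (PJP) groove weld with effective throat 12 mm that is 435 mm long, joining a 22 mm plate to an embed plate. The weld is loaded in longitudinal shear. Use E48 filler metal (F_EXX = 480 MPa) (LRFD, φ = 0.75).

φR_n ≈ 1130 kN

Effective throat (given) t_e = 12 mm.
A_we = 12 × 435 = 5220 mm².
F_nw = 0.6 F_EXX = 288 MPa.
φR_n = 0.75 × 288 × 5220 × 10⁻³ = 1128 kN.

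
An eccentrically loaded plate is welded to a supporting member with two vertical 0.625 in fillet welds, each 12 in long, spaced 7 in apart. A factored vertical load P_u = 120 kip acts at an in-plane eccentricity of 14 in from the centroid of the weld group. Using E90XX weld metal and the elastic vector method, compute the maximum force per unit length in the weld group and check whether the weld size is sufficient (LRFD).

f_max ≈ 23 kip/in; NOT adequate

E90XX → F_EXX = 90 ksi.
Total weld length L_w = 24 in. Treat welds as unit-width lines.
Polar moment about centroid: J = 2[d³/12 + d(b/2)²] = 2[12³/12 + 12×3.5²] = 582 in³.
Direct shear f_v = P/L_w = 120 / 24 = 5 kip/in (vertical).
Torsion M = P·e = 120 × 14 = 1680 kip·in.
Critical point at (x, y) = (3.5, 6) from centroid. f_tx = M·y/J = 17.32 kip/in; f_ty = M·x/J = 10.1 kip/in.
Resultant f_max = √[f_tx² + (f_v + f_ty)²] = √[17.32² + (5 + 10.1)²] = 22.98 kip/in.
Capacity per unit length: φr_n = 0.75 × 0.6 × 90 × (0.707 × 0.625) = 17.9 kip/in.
22.98 > 17.9 → NOT adequate.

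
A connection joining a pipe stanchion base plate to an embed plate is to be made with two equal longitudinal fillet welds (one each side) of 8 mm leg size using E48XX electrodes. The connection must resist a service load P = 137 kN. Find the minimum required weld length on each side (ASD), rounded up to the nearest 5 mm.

L = 85 mm on each side

E48XX → F_EXX = 480 MPa.
Throat t_e = 0.707 × 8 = 5.656 mm.
r_n/Ω = (0.6 × 480 × 5.656) / 2.0 = 814.5 N/mm = 0.8145 kN/mm.
L_req = P / (r_n/Ω) = 137 / 0.8145 = 168.2 mm total.
Per side: 168.2 / 2 = 84.1 mm.
Round up → use L = 85 mm on each side.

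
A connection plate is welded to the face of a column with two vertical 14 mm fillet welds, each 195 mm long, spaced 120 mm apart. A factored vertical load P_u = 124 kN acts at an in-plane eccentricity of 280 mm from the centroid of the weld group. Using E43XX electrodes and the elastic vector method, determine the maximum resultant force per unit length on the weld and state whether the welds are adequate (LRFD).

E43XX → F_EXX = 430 MPa.
Total weld length L_w = 390 mm. Treat welds as unit-width lines.
Polar moment about centroid: J = 2[d³/12 + d(b/2)²] = 2[195³/12 + 195×60²] = 2640000 mm³.
Direct shear f_v = P/L_w = 124×10³ / 390 = 317.9 N/mm (vertical).
Torsion M = P·e = 124×10³ × 280 = 34720000 N·mm.
Critical point at (x, y) = (60, 97.5) from centroid. f_tx = M·y/J = 1282 N/mm; f_ty = M·x/J = 789.1 N/mm.
Resultant f_max = √[f_tx² + (f_v + f_ty)²] = √[1282² + (317.9 + 789.1)²] = 1694 N/mm.
Capacity per unit length: φr_n = 0.75 × 0.6 × 430 × (0.707 × 14) = 1915 N/mm.
1694 ≤ 1915 → adequate.

f_max ≈ 1690 N/mm; adequate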